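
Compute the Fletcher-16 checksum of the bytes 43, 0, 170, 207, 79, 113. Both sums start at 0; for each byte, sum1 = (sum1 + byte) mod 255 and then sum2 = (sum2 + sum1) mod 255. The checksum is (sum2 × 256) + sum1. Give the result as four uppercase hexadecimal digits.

Running sums (mod 255):
  after byte 0 (43): sum1=43, sum2=43
  after byte 1 (0): sum1=43, sum2=86
  after byte 2 (170): sum1=213, sum2=44
  after byte 3 (207): sum1=165, sum2=209
  after byte 4 (79): sum1=244, sum2=198
  after byte 5 (113): sum1=102, sum2=45
Checksum = sum2·256 + sum1 = 45·256 + 102 = 11622 = 0x2D66.

2D66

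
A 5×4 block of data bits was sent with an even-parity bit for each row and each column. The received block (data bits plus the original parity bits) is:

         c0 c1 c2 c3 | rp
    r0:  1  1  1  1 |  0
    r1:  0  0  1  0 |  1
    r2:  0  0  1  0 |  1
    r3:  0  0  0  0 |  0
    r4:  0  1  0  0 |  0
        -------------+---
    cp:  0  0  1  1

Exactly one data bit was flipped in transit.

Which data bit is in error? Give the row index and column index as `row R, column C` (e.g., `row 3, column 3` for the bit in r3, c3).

Recompute each row's even parity and compare to rp:
  r0: data parity 0, sent rp 0 → ok
  r1: data parity 1, sent rp 1 → ok
  r2: data parity 1, sent rp 1 → ok
  r3: data parity 0, sent rp 0 → ok
  r4: data parity 1, sent rp 0 → mismatch
Recompute each column's even parity and compare to cp:
  c0: data parity 1, sent cp 0 → mismatch
  c1: data parity 0, sent cp 0 → ok
  c2: data parity 1, sent cp 1 → ok
  c3: data parity 1, sent cp 1 → ok
Exactly one row (r4) and one column (c0) fail → the flipped bit is at their intersection.

row 4, column 0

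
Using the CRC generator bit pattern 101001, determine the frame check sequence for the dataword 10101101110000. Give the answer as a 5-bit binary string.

Append 5 zeros: 1010110111000000000. Divide by 101001 (XOR where the leading bit is 1):
  pos 0: 101011 XOR 101001 = 000010
  pos 4: 100111 XOR 101001 = 001110
  pos 6: 111000 XOR 101001 = 010001
  pos 7: 100010 XOR 101001 = 001011
  pos 9: 101100 XOR 101001 = 000101
  pos 12: 101000 XOR 101001 = 000001
Remainder (last 5 bits) = 00010. This is the CRC / FCS.

00010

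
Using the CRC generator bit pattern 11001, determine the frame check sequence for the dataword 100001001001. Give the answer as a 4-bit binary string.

Append 4 zeros: 1000010010010000. Divide by 11001 (XOR where the leading bit is 1):
  pos 0: 10000 XOR 11001 = 01001
  pos 1: 10011 XOR 11001 = 01010
  pos 2: 10100 XOR 11001 = 01101
  pos 3: 11010 XOR 11001 = 00011
  pos 6: 11100 XOR 11001 = 00101
  pos 8: 10110 XOR 11001 = 01111
  pos 9: 11110 XOR 11001 = 00111
  pos 11: 11100 XOR 11001 = 00101
Remainder (last 4 bits) = 0101. This is the CRC / FCS.

0101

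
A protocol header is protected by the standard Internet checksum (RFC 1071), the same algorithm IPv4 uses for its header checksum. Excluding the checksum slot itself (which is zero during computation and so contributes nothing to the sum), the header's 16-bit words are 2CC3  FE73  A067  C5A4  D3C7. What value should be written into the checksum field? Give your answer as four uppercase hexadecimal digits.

One's-complement addition (fold any carry out of bit 15 back into bit 0):
  0x2CC3 + 0xFE73 = 0x12B36 → wrap carry → 0x2B37
  0x2B37 + 0xA067 = 0x0CB9E
  0xCB9E + 0xC5A4 = 0x19142 → wrap carry → 0x9143
  0x9143 + 0xD3C7 = 0x1650A → wrap carry → 0x650B
One's-complement sum = 0x650B.
Checksum = ~0x650B & 0xFFFF = 0x9AF4.

9AF4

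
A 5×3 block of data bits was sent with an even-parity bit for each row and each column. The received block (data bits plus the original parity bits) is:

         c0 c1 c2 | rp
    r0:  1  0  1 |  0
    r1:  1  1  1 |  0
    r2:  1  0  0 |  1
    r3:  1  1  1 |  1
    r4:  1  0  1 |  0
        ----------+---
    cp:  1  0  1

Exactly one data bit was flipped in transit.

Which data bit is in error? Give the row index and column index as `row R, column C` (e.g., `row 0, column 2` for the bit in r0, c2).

row 1, column 2

Recompute each row's even parity and compare to rp:
  r0: data parity 0, sent rp 0 → ok
  r1: data parity 1, sent rp 0 → mismatch
  r2: data parity 1, sent rp 1 → ok
  r3: data parity 1, sent rp 1 → ok
  r4: data parity 0, sent rp 0 → ok
Recompute each column's even parity and compare to cp:
  c0: data parity 1, sent cp 1 → ok
  c1: data parity 0, sent cp 0 → ok
  c2: data parity 0, sent cp 1 → mismatch
Exactly one row (r1) and one column (c2) fail → the flipped bit is at their intersection.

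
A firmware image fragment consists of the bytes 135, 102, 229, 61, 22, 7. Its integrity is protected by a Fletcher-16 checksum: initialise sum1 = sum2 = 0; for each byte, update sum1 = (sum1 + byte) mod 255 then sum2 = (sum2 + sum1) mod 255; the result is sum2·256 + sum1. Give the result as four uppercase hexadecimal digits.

AF2E

Running sums (mod 255):
  after byte 0 (135): sum1=135, sum2=135
  after byte 1 (102): sum1=237, sum2=117
  after byte 2 (229): sum1=211, sum2=73
  after byte 3 (61): sum1=17, sum2=90
  after byte 4 (22): sum1=39, sum2=129
  after byte 5 (7): sum1=46, sum2=175
Checksum = sum2·256 + sum1 = 175·256 + 46 = 44846 = 0xAF2E.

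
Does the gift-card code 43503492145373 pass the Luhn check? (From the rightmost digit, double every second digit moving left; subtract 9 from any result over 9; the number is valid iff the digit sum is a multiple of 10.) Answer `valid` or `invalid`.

invalid

From the right, keep odd positions and double even positions (subtract 9 from any doubled value over 9):
  doubled (positions 2,4,...): 5 1 2 9 6 1 8 → sum 32
  kept (positions 1,3,...): 3 3 4 2 4 0 3 → sum 19
Total = 51.
51 mod 10 = 1, so the number is invalid.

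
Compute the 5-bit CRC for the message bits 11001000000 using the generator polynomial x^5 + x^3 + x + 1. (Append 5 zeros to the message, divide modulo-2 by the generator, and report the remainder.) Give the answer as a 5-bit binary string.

Append 5 zeros: 1100100000000000. Divide by 101011 (XOR where the leading bit is 1):
  pos 0: 110010 XOR 101011 = 011001
  pos 1: 110010 XOR 101011 = 011001
  pos 2: 110010 XOR 101011 = 011001
  pos 3: 110010 XOR 101011 = 011001
  pos 4: 110010 XOR 101011 = 011001
  pos 5: 110010 XOR 101011 = 011001
  pos 6: 110010 XOR 101011 = 011001
  pos 7: 110010 XOR 101011 = 011001
  pos 8: 110010 XOR 101011 = 011001
  pos 9: 110010 XOR 101011 = 011001
  pos 10: 110010 XOR 101011 = 011001
Remainder (last 5 bits) = 11001. This is the CRC / FCS.

11001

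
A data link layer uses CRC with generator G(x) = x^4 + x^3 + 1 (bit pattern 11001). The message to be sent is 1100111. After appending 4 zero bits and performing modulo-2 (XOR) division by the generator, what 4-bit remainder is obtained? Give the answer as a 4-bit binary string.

Append 4 zeros: 11001110000. Divide by 11001 (XOR where the leading bit is 1):
  pos 0: 11001 XOR 11001 = 00000
  pos 5: 11000 XOR 11001 = 00001
Remainder (last 4 bits) = 0010. This is the CRC / FCS.

0010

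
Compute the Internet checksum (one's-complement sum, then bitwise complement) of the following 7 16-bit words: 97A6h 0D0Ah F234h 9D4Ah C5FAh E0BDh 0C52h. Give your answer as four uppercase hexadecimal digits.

One's-complement addition (fold any carry out of bit 15 back into bit 0):
  0x97A6 + 0x0D0A = 0x0A4B0
  0xA4B0 + 0xF234 = 0x196E4 → wrap carry → 0x96E5
  0x96E5 + 0x9D4A = 0x1342F → wrap carry → 0x3430
  0x3430 + 0xC5FA = 0x0FA2A
  0xFA2A + 0xE0BD = 0x1DAE7 → wrap carry → 0xDAE8
  0xDAE8 + 0x0C52 = 0x0E73A
One's-complement sum = 0xE73A.
Checksum = ~0xE73A & 0xFFFF = 0x18C5.

18C5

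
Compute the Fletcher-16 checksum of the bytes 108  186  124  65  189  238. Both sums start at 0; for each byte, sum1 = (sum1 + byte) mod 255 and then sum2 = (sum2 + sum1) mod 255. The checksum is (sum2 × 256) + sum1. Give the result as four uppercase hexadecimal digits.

5091

Running sums (mod 255):
  after byte 0 (108): sum1=108, sum2=108
  after byte 1 (186): sum1=39, sum2=147
  after byte 2 (124): sum1=163, sum2=55
  after byte 3 (65): sum1=228, sum2=28
  after byte 4 (189): sum1=162, sum2=190
  after byte 5 (238): sum1=145, sum2=80
Checksum = sum2·256 + sum1 = 80·256 + 145 = 20625 = 0x5091.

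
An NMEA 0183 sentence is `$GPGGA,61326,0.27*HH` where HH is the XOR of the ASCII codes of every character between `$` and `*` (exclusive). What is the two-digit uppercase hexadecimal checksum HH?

7D

XOR the ASCII codes of the payload characters:
  'G' = 0x47 → acc = 0x47
  'P' = 0x50 → acc = 0x17
  'G' = 0x47 → acc = 0x50
  'G' = 0x47 → acc = 0x17
  'A' = 0x41 → acc = 0x56
  ',' = 0x2C → acc = 0x7A
  '6' = 0x36 → acc = 0x4C
  '1' = 0x31 → acc = 0x7D
  '3' = 0x33 → acc = 0x4E
  '2' = 0x32 → acc = 0x7C
  '6' = 0x36 → acc = 0x4A
  ',' = 0x2C → acc = 0x66
  '0' = 0x30 → acc = 0x56
  '.' = 0x2E → acc = 0x78
  '2' = 0x32 → acc = 0x4A
  '7' = 0x37 → acc = 0x7D
Checksum = 0x7D.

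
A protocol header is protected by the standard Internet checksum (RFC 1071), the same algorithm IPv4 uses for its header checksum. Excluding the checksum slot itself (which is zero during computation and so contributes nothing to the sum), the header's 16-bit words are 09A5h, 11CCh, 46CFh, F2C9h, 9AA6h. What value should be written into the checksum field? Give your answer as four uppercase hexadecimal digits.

One's-complement addition (fold any carry out of bit 15 back into bit 0):
  0x09A5 + 0x11CC = 0x01B71
  0x1B71 + 0x46CF = 0x06240
  0x6240 + 0xF2C9 = 0x15509 → wrap carry → 0x550A
  0x550A + 0x9AA6 = 0x0EFB0
One's-complement sum = 0xEFB0.
Checksum = ~0xEFB0 & 0xFFFF = 0x104F.

104F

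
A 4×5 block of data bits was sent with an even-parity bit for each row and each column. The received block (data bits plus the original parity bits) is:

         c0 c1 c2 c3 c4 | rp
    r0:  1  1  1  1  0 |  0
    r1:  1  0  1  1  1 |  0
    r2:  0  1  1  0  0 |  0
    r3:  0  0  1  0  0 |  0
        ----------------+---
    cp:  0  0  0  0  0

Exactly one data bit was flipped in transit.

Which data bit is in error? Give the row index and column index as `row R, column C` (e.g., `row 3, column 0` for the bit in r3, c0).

Recompute each row's even parity and compare to rp:
  r0: data parity 0, sent rp 0 → ok
  r1: data parity 0, sent rp 0 → ok
  r2: data parity 0, sent rp 0 → ok
  r3: data parity 1, sent rp 0 → mismatch
Recompute each column's even parity and compare to cp:
  c0: data parity 0, sent cp 0 → ok
  c1: data parity 0, sent cp 0 → ok
  c2: data parity 0, sent cp 0 → ok
  c3: data parity 0, sent cp 0 → ok
  c4: data parity 1, sent cp 0 → mismatch
Exactly one row (r3) and one column (c4) fail → the flipped bit is at their intersection.

row 3, column 4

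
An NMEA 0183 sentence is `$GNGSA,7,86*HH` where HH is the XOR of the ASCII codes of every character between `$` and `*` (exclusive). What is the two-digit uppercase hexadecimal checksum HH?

XOR the ASCII codes of the payload characters:
  'G' = 0x47 → acc = 0x47
  'N' = 0x4E → acc = 0x09
  'G' = 0x47 → acc = 0x4E
  'S' = 0x53 → acc = 0x1D
  'A' = 0x41 → acc = 0x5C
  ',' = 0x2C → acc = 0x70
  '7' = 0x37 → acc = 0x47
  ',' = 0x2C → acc = 0x6B
  '8' = 0x38 → acc = 0x53
  '6' = 0x36 → acc = 0x65
Checksum = 0x65.

65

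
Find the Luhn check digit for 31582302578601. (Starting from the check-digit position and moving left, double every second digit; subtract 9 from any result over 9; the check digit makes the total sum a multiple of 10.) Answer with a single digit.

Partial digits right→left: 1 0 6 8 7 5 2 0 3 2 8 5 1 3
Double every second digit counting from the check-digit position (so the 1st, 3rd, 5th, ... of the partial from the right).
  doubled (with −9 where >9): 2 3 5 4 6 7 2 → sum 29
  kept as-is: 0 8 5 0 2 5 3 → sum 23
Total = 29 + 23 = 52.
Check digit = (10 − (52 mod 10)) mod 10 = 8.

8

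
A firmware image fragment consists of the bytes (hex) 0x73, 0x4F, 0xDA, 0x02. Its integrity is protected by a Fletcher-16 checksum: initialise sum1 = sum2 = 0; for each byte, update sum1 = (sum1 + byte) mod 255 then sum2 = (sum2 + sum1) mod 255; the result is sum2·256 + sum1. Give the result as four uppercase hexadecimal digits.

739F

Running sums (mod 255):
  after byte 0 (0x73): sum1=115, sum2=115
  after byte 1 (0x4F): sum1=194, sum2=54
  after byte 2 (0xDA): sum1=157, sum2=211
  after byte 3 (0x02): sum1=159, sum2=115
Checksum = sum2·256 + sum1 = 115·256 + 159 = 29599 = 0x739F.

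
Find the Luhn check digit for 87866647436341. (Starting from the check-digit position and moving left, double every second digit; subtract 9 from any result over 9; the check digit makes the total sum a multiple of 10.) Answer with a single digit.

0

Partial digits right→left: 1 4 3 6 3 4 7 4 6 6 6 8 7 8
Double every second digit counting from the check-digit position (so the 1st, 3rd, 5th, ... of the partial from the right).
  doubled (with −9 where >9): 2 6 6 5 3 3 5 → sum 30
  kept as-is: 4 6 4 4 6 8 8 → sum 40
Total = 30 + 40 = 70.
Check digit = (10 − (70 mod 10)) mod 10 = 0.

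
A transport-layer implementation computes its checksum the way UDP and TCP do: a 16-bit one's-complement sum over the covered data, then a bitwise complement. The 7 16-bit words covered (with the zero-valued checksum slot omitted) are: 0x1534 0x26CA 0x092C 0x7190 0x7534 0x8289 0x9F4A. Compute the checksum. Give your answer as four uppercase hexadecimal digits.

B23C

One's-complement addition (fold any carry out of bit 15 back into bit 0):
  0x1534 + 0x26CA = 0x03BFE
  0x3BFE + 0x092C = 0x0452A
  0x452A + 0x7190 = 0x0B6BA
  0xB6BA + 0x7534 = 0x12BEE → wrap carry → 0x2BEF
  0x2BEF + 0x8289 = 0x0AE78
  0xAE78 + 0x9F4A = 0x14DC2 → wrap carry → 0x4DC3
One's-complement sum = 0x4DC3.
Checksum = ~0x4DC3 & 0xFFFF = 0xB23C.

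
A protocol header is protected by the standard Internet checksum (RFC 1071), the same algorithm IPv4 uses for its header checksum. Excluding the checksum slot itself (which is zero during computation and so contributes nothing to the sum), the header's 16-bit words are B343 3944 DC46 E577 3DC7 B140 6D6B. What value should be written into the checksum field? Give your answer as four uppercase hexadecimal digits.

F545

One's-complement addition (fold any carry out of bit 15 back into bit 0):
  0xB343 + 0x3944 = 0x0EC87
  0xEC87 + 0xDC46 = 0x1C8CD → wrap carry → 0xC8CE
  0xC8CE + 0xE577 = 0x1AE45 → wrap carry → 0xAE46
  0xAE46 + 0x3DC7 = 0x0EC0D
  0xEC0D + 0xB140 = 0x19D4D → wrap carry → 0x9D4E
  0x9D4E + 0x6D6B = 0x10AB9 → wrap carry → 0x0ABA
One's-complement sum = 0x0ABA.
Checksum = ~0x0ABA & 0xFFFF = 0xF545.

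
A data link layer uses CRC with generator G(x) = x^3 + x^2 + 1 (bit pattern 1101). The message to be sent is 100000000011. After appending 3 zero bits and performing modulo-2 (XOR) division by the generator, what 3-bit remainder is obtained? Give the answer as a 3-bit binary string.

Append 3 zeros: 100000000011000. Divide by 1101 (XOR where the leading bit is 1):
  pos 0: 1000 XOR 1101 = 0101
  pos 1: 1010 XOR 1101 = 0111
  pos 2: 1110 XOR 1101 = 0011
  pos 4: 1100 XOR 1101 = 0001
  pos 7: 1001 XOR 1101 = 0100
  pos 8: 1001 XOR 1101 = 0100
  pos 9: 1000 XOR 1101 = 0101
  pos 10: 1010 XOR 1101 = 0111
  pos 11: 1110 XOR 1101 = 0011
Remainder (last 3 bits) = 011. This is the CRC / FCS.

011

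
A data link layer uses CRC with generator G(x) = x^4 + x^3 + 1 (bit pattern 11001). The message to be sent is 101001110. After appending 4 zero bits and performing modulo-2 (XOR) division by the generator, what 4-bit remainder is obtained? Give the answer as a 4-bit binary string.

Append 4 zeros: 1010011100000. Divide by 11001 (XOR where the leading bit is 1):
  pos 0: 10100 XOR 11001 = 01101
  pos 1: 11011 XOR 11001 = 00010
  pos 4: 10110 XOR 11001 = 01111
  pos 5: 11110 XOR 11001 = 00111
  pos 7: 11100 XOR 11001 = 00101
Remainder (last 4 bits) = 1010. This is the CRC / FCS.

1010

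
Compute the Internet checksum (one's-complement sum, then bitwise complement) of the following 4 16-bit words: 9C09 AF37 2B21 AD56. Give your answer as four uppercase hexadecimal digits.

DC46

One's-complement addition (fold any carry out of bit 15 back into bit 0):
  0x9C09 + 0xAF37 = 0x14B40 → wrap carry → 0x4B41
  0x4B41 + 0x2B21 = 0x07662
  0x7662 + 0xAD56 = 0x123B8 → wrap carry → 0x23B9
One's-complement sum = 0x23B9.
Checksum = ~0x23B9 & 0xFFFF = 0xDC46.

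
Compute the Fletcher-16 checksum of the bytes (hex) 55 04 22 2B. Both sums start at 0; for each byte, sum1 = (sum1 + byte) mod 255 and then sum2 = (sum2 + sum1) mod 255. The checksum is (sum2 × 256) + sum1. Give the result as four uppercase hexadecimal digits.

Running sums (mod 255):
  after byte 0 (55): sum1=85, sum2=85
  after byte 1 (04): sum1=89, sum2=174
  after byte 2 (22): sum1=123, sum2=42
  after byte 3 (2B): sum1=166, sum2=208
Checksum = sum2·256 + sum1 = 208·256 + 166 = 53414 = 0xD0A6.

D0A6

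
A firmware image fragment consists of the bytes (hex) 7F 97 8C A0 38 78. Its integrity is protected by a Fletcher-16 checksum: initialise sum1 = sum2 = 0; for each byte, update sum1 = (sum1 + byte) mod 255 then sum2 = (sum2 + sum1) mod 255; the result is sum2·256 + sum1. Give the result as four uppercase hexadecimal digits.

Running sums (mod 255):
  after byte 0 (7F): sum1=127, sum2=127
  after byte 1 (97): sum1=23, sum2=150
  after byte 2 (8C): sum1=163, sum2=58
  after byte 3 (A0): sum1=68, sum2=126
  after byte 4 (38): sum1=124, sum2=250
  after byte 5 (78): sum1=244, sum2=239
Checksum = sum2·256 + sum1 = 239·256 + 244 = 61428 = 0xEFF4.

EFF4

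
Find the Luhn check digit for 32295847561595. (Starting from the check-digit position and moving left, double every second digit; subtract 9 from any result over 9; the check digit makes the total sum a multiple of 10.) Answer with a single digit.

1

Partial digits right→left: 5 9 5 1 6 5 7 4 8 5 9 2 2 3
Double every second digit counting from the check-digit position (so the 1st, 3rd, 5th, ... of the partial from the right).
  doubled (with −9 where >9): 1 1 3 5 7 9 4 → sum 30
  kept as-is: 9 1 5 4 5 2 3 → sum 29
Total = 30 + 29 = 59.
Check digit = (10 − (59 mod 10)) mod 10 = 1.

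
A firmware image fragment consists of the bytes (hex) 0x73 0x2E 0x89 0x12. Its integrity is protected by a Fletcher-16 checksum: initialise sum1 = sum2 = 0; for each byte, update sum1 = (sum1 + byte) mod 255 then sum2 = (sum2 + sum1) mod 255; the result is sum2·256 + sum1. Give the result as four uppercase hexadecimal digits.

7D3D

Running sums (mod 255):
  after byte 0 (0x73): sum1=115, sum2=115
  after byte 1 (0x2E): sum1=161, sum2=21
  after byte 2 (0x89): sum1=43, sum2=64
  after byte 3 (0x12): sum1=61, sum2=125
Checksum = sum2·256 + sum1 = 125·256 + 61 = 32061 = 0x7D3D.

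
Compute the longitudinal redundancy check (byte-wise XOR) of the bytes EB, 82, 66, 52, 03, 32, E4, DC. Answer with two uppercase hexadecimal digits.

54

XOR the bytes together:
  start with 0xEB
  0xEB ⊕ 0x82 = 0x69
  0x69 ⊕ 0x66 = 0x0F
  0x0F ⊕ 0x52 = 0x5D
  0x5D ⊕ 0x03 = 0x5E
  0x5E ⊕ 0x32 = 0x6C
  0x6C ⊕ 0xE4 = 0x88
  0x88 ⊕ 0xDC = 0x54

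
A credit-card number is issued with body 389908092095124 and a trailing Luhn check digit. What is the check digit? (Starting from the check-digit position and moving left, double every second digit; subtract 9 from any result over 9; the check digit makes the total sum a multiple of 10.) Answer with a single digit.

1

Partial digits right→left: 4 2 1 5 9 0 2 9 0 8 0 9 9 8 3
Double every second digit counting from the check-digit position (so the 1st, 3rd, 5th, ... of the partial from the right).
  doubled (with −9 where >9): 8 2 9 4 0 0 9 6 → sum 38
  kept as-is: 2 5 0 9 8 9 8 → sum 41
Total = 38 + 41 = 79.
Check digit = (10 − (79 mod 10)) mod 10 = 1.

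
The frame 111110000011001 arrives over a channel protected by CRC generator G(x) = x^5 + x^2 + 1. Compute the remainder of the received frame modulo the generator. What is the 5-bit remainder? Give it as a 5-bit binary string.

00000

Modulo-2 division of 111110000011001 by 100101:
  pos 0: 111110 XOR 100101 = 011011
  pos 1: 110110 XOR 100101 = 010011
  pos 2: 100110 XOR 100101 = 000011
  pos 6: 110011 XOR 100101 = 010110
  pos 7: 101100 XOR 100101 = 001001
  pos 9: 100101 XOR 100101 = 000000
Remainder = 00000 (zero — the frame passes the CRC check).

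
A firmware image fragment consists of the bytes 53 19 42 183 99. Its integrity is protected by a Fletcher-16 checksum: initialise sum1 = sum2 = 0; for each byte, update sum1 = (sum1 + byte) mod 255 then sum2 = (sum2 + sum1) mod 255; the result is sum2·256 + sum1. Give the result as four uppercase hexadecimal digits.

Running sums (mod 255):
  after byte 0 (53): sum1=53, sum2=53
  after byte 1 (19): sum1=72, sum2=125
  after byte 2 (42): sum1=114, sum2=239
  after byte 3 (183): sum1=42, sum2=26
  after byte 4 (99): sum1=141, sum2=167
Checksum = sum2·256 + sum1 = 167·256 + 141 = 42893 = 0xA78D.

A78D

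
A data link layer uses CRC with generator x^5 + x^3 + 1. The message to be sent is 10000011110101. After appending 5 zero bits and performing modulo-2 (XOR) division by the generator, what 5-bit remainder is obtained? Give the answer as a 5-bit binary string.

Append 5 zeros: 1000001111010100000. Divide by 101001 (XOR where the leading bit is 1):
  pos 0: 100000 XOR 101001 = 001001
  pos 2: 100111 XOR 101001 = 001110
  pos 4: 111011 XOR 101001 = 010010
  pos 5: 100100 XOR 101001 = 001101
  pos 7: 110110 XOR 101001 = 011111
  pos 8: 111111 XOR 101001 = 010110
  pos 9: 101100 XOR 101001 = 000101
  pos 12: 101000 XOR 101001 = 000001
Remainder (last 5 bits) = 00010. This is the CRC / FCS.

00010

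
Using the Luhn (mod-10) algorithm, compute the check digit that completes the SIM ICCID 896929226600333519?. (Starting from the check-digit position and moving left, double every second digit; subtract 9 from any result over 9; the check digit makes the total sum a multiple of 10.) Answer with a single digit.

Partial digits right→left: 9 1 5 3 3 3 0 0 6 6 2 2 9 2 9 6 9 8
Double every second digit counting from the check-digit position (so the 1st, 3rd, 5th, ... of the partial from the right).
  doubled (with −9 where >9): 9 1 6 0 3 4 9 9 9 → sum 50
  kept as-is: 1 3 3 0 6 2 2 6 8 → sum 31
Total = 50 + 31 = 81.
Check digit = (10 − (81 mod 10)) mod 10 = 9.

9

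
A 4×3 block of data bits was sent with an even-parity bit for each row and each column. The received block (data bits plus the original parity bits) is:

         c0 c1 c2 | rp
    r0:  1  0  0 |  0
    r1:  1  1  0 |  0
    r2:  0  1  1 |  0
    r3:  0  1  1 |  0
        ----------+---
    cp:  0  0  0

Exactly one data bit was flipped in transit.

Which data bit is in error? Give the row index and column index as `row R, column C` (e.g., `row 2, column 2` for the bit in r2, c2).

row 0, column 1

Recompute each row's even parity and compare to rp:
  r0: data parity 1, sent rp 0 → mismatch
  r1: data parity 0, sent rp 0 → ok
  r2: data parity 0, sent rp 0 → ok
  r3: data parity 0, sent rp 0 → ok
Recompute each column's even parity and compare to cp:
  c0: data parity 0, sent cp 0 → ok
  c1: data parity 1, sent cp 0 → mismatch
  c2: data parity 0, sent cp 0 → ok
Exactly one row (r0) and one column (c1) fail → the flipped bit is at their intersection.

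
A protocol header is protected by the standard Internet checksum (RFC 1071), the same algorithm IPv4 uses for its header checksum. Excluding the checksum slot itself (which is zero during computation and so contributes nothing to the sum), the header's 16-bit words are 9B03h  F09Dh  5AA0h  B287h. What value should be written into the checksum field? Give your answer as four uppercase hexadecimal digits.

One's-complement addition (fold any carry out of bit 15 back into bit 0):
  0x9B03 + 0xF09D = 0x18BA0 → wrap carry → 0x8BA1
  0x8BA1 + 0x5AA0 = 0x0E641
  0xE641 + 0xB287 = 0x198C8 → wrap carry → 0x98C9
One's-complement sum = 0x98C9.
Checksum = ~0x98C9 & 0xFFFF = 0x6736.

6736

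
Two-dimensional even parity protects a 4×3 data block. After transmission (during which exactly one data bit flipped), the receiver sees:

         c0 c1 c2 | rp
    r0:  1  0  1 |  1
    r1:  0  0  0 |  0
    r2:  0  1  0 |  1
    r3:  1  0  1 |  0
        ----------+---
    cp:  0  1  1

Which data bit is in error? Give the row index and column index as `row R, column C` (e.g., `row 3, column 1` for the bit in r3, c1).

Recompute each row's even parity and compare to rp:
  r0: data parity 0, sent rp 1 → mismatch
  r1: data parity 0, sent rp 0 → ok
  r2: data parity 1, sent rp 1 → ok
  r3: data parity 0, sent rp 0 → ok
Recompute each column's even parity and compare to cp:
  c0: data parity 0, sent cp 0 → ok
  c1: data parity 1, sent cp 1 → ok
  c2: data parity 0, sent cp 1 → mismatch
Exactly one row (r0) and one column (c2) fail → the flipped bit is at their intersection.

row 0, column 2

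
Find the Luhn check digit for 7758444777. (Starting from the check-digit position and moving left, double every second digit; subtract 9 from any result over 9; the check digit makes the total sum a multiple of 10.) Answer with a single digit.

Partial digits right→left: 7 7 7 4 4 4 8 5 7 7
Double every second digit counting from the check-digit position (so the 1st, 3rd, 5th, ... of the partial from the right).
  doubled (with −9 where >9): 5 5 8 7 5 → sum 30
  kept as-is: 7 4 4 5 7 → sum 27
Total = 30 + 27 = 57.
Check digit = (10 − (57 mod 10)) mod 10 = 3.

3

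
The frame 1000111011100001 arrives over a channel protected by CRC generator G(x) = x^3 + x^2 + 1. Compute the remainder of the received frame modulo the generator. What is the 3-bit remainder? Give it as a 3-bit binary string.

001

Modulo-2 division of 1000111011100001 by 1101:
  pos 0: 1000 XOR 1101 = 0101
  pos 1: 1011 XOR 1101 = 0110
  pos 2: 1101 XOR 1101 = 0000
  pos 6: 1011 XOR 1101 = 0110
  pos 7: 1101 XOR 1101 = 0000
Remainder = 001 (nonzero — an error is detected).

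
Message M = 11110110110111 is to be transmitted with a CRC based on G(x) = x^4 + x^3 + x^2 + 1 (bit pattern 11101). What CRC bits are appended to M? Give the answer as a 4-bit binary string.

Append 4 zeros: 111101101101110000. Divide by 11101 (XOR where the leading bit is 1):
  pos 0: 11110 XOR 11101 = 00011
  pos 3: 11110 XOR 11101 = 00011
  pos 6: 11110 XOR 11101 = 00011
  pos 9: 11111 XOR 11101 = 00010
  pos 12: 10000 XOR 11101 = 01101
  pos 13: 11010 XOR 11101 = 00111
Remainder (last 4 bits) = 0111. This is the CRC / FCS.

0111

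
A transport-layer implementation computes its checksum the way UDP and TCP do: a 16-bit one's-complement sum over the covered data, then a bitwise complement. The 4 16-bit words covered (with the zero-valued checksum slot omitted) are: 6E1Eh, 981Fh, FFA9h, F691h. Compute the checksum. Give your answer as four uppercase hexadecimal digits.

0386

One's-complement addition (fold any carry out of bit 15 back into bit 0):
  0x6E1E + 0x981F = 0x1063D → wrap carry → 0x063E
  0x063E + 0xFFA9 = 0x105E7 → wrap carry → 0x05E8
  0x05E8 + 0xF691 = 0x0FC79
One's-complement sum = 0xFC79.
Checksum = ~0xFC79 & 0xFFFF = 0x0386.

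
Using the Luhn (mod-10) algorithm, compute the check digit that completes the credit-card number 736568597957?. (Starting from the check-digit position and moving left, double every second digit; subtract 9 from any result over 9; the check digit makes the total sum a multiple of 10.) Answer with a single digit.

Partial digits right→left: 7 5 9 7 9 5 8 6 5 6 3 7
Double every second digit counting from the check-digit position (so the 1st, 3rd, 5th, ... of the partial from the right).
  doubled (with −9 where >9): 5 9 9 7 1 6 → sum 37
  kept as-is: 5 7 5 6 6 7 → sum 36
Total = 37 + 36 = 73.
Check digit = (10 − (73 mod 10)) mod 10 = 7.

7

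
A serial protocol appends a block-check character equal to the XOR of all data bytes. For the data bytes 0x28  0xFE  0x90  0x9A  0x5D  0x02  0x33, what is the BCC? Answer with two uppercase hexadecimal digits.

XOR the bytes together:
  start with 0x28
  0x28 ⊕ 0xFE = 0xD6
  0xD6 ⊕ 0x90 = 0x46
  0x46 ⊕ 0x9A = 0xDC
  0xDC ⊕ 0x5D = 0x81
  0x81 ⊕ 0x02 = 0x83
  0x83 ⊕ 0x33 = 0xB0

B0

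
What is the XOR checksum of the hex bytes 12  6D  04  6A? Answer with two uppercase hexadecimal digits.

XOR the bytes together:
  start with 0x12
  0x12 ⊕ 0x6D = 0x7F
  0x7F ⊕ 0x04 = 0x7B
  0x7B ⊕ 0x6A = 0x11

11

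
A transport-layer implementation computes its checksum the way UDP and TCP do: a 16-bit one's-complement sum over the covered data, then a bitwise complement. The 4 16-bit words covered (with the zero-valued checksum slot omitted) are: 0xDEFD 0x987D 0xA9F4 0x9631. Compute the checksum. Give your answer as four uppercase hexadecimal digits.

485E

One's-complement addition (fold any carry out of bit 15 back into bit 0):
  0xDEFD + 0x987D = 0x1777A → wrap carry → 0x777B
  0x777B + 0xA9F4 = 0x1216F → wrap carry → 0x2170
  0x2170 + 0x9631 = 0x0B7A1
One's-complement sum = 0xB7A1.
Checksum = ~0xB7A1 & 0xFFFF = 0x485E.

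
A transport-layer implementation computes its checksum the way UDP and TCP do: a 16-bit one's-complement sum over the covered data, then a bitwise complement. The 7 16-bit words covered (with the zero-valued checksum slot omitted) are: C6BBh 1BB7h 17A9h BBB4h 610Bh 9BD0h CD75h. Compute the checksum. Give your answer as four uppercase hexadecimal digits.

One's-complement addition (fold any carry out of bit 15 back into bit 0):
  0xC6BB + 0x1BB7 = 0x0E272
  0xE272 + 0x17A9 = 0x0FA1B
  0xFA1B + 0xBBB4 = 0x1B5CF → wrap carry → 0xB5D0
  0xB5D0 + 0x610B = 0x116DB → wrap carry → 0x16DC
  0x16DC + 0x9BD0 = 0x0B2AC
  0xB2AC + 0xCD75 = 0x18021 → wrap carry → 0x8022
One's-complement sum = 0x8022.
Checksum = ~0x8022 & 0xFFFF = 0x7FDD.

7FDD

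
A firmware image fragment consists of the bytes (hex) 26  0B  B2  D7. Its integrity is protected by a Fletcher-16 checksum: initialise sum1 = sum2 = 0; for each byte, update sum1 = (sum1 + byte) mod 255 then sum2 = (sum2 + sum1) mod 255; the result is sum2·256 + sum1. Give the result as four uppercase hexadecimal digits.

Running sums (mod 255):
  after byte 0 (26): sum1=38, sum2=38
  after byte 1 (0B): sum1=49, sum2=87
  after byte 2 (B2): sum1=227, sum2=59
  after byte 3 (D7): sum1=187, sum2=246
Checksum = sum2·256 + sum1 = 246·256 + 187 = 63163 = 0xF6BB.

F6BB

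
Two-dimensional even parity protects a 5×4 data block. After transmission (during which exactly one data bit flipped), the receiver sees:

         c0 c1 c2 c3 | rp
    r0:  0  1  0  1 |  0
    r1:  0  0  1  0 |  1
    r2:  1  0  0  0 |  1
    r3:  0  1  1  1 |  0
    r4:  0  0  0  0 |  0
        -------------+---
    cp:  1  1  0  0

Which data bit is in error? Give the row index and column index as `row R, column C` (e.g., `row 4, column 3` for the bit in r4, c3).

row 3, column 1

Recompute each row's even parity and compare to rp:
  r0: data parity 0, sent rp 0 → ok
  r1: data parity 1, sent rp 1 → ok
  r2: data parity 1, sent rp 1 → ok
  r3: data parity 1, sent rp 0 → mismatch
  r4: data parity 0, sent rp 0 → ok
Recompute each column's even parity and compare to cp:
  c0: data parity 1, sent cp 1 → ok
  c1: data parity 0, sent cp 1 → mismatch
  c2: data parity 0, sent cp 0 → ok
  c3: data parity 0, sent cp 0 → ok
Exactly one row (r3) and one column (c1) fail → the flipped bit is at their intersection.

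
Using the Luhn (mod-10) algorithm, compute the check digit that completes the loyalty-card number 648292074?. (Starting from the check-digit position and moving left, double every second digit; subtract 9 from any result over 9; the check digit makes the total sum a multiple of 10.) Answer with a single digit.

Partial digits right→left: 4 7 0 2 9 2 8 4 6
Double every second digit counting from the check-digit position (so the 1st, 3rd, 5th, ... of the partial from the right).
  doubled (with −9 where >9): 8 0 9 7 3 → sum 27
  kept as-is: 7 2 2 4 → sum 15
Total = 27 + 15 = 42.
Check digit = (10 − (42 mod 10)) mod 10 = 8.

8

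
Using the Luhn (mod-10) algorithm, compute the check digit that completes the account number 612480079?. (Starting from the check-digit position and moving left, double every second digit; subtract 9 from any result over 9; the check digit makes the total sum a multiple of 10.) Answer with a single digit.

5

Partial digits right→left: 9 7 0 0 8 4 2 1 6
Double every second digit counting from the check-digit position (so the 1st, 3rd, 5th, ... of the partial from the right).
  doubled (with −9 where >9): 9 0 7 4 3 → sum 23
  kept as-is: 7 0 4 1 → sum 12
Total = 23 + 12 = 35.
Check digit = (10 − (35 mod 10)) mod 10 = 5.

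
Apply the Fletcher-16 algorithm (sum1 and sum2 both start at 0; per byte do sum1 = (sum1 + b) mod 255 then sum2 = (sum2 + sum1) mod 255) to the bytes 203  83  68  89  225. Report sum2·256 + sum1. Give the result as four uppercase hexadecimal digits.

A99E

Running sums (mod 255):
  after byte 0 (203): sum1=203, sum2=203
  after byte 1 (83): sum1=31, sum2=234
  after byte 2 (68): sum1=99, sum2=78
  after byte 3 (89): sum1=188, sum2=11
  after byte 4 (225): sum1=158, sum2=169
Checksum = sum2·256 + sum1 = 169·256 + 158 = 43422 = 0xA99E.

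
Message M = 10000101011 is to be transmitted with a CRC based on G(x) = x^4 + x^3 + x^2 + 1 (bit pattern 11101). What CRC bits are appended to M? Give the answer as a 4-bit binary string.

Append 4 zeros: 100001010110000. Divide by 11101 (XOR where the leading bit is 1):
  pos 0: 10000 XOR 11101 = 01101
  pos 1: 11011 XOR 11101 = 00110
  pos 3: 11001 XOR 11101 = 00100
  pos 5: 10001 XOR 11101 = 01100
  pos 6: 11001 XOR 11101 = 00100
  pos 8: 10000 XOR 11101 = 01101
  pos 9: 11010 XOR 11101 = 00111
Remainder (last 4 bits) = 1110. This is the CRC / FCS.

1110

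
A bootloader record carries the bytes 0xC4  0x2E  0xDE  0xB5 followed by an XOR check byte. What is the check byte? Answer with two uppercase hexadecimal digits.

81

XOR the bytes together:
  start with 0xC4
  0xC4 ⊕ 0x2E = 0xEA
  0xEA ⊕ 0xDE = 0x34
  0x34 ⊕ 0xB5 = 0x81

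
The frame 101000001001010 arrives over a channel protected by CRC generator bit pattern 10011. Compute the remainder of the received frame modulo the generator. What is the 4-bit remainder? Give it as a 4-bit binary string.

0000

Modulo-2 division of 101000001001010 by 10011:
  pos 0: 10100 XOR 10011 = 00111
  pos 2: 11100 XOR 10011 = 01111
  pos 3: 11110 XOR 10011 = 01101
  pos 4: 11011 XOR 10011 = 01000
  pos 5: 10000 XOR 10011 = 00011
  pos 8: 11010 XOR 10011 = 01001
  pos 9: 10011 XOR 10011 = 00000
Remainder = 0000 (zero — the frame passes the CRC check).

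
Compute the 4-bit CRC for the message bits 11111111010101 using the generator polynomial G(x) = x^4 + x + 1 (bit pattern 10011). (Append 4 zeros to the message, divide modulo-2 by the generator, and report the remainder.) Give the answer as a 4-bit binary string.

1111

Append 4 zeros: 111111110101010000. Divide by 10011 (XOR where the leading bit is 1):
  pos 0: 11111 XOR 10011 = 01100
  pos 1: 11001 XOR 10011 = 01010
  pos 2: 10101 XOR 10011 = 00110
  pos 4: 11010 XOR 10011 = 01001
  pos 5: 10011 XOR 10011 = 00000
  pos 11: 10100 XOR 10011 = 00111
  pos 13: 11100 XOR 10011 = 01111
Remainder (last 4 bits) = 1111. This is the CRC / FCS.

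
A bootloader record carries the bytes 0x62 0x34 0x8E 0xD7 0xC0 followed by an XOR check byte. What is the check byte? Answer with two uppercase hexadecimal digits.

CF

XOR the bytes together:
  start with 0x62
  0x62 ⊕ 0x34 = 0x56
  0x56 ⊕ 0x8E = 0xD8
  0xD8 ⊕ 0xD7 = 0x0F
  0x0F ⊕ 0xC0 = 0xCF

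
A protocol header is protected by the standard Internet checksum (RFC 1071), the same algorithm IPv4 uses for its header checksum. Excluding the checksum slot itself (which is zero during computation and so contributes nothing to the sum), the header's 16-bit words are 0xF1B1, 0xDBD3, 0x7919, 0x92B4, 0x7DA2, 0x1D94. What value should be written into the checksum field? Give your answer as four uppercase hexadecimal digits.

One's-complement addition (fold any carry out of bit 15 back into bit 0):
  0xF1B1 + 0xDBD3 = 0x1CD84 → wrap carry → 0xCD85
  0xCD85 + 0x7919 = 0x1469E → wrap carry → 0x469F
  0x469F + 0x92B4 = 0x0D953
  0xD953 + 0x7DA2 = 0x156F5 → wrap carry → 0x56F6
  0x56F6 + 0x1D94 = 0x0748A
One's-complement sum = 0x748A.
Checksum = ~0x748A & 0xFFFF = 0x8B75.

8B75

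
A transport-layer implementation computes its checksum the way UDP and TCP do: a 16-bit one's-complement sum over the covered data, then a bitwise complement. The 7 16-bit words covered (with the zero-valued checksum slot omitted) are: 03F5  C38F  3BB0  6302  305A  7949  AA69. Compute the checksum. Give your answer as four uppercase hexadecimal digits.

45BB

One's-complement addition (fold any carry out of bit 15 back into bit 0):
  0x03F5 + 0xC38F = 0x0C784
  0xC784 + 0x3BB0 = 0x10334 → wrap carry → 0x0335
  0x0335 + 0x6302 = 0x06637
  0x6637 + 0x305A = 0x09691
  0x9691 + 0x7949 = 0x10FDA → wrap carry → 0x0FDB
  0x0FDB + 0xAA69 = 0x0BA44
One's-complement sum = 0xBA44.
Checksum = ~0xBA44 & 0xFFFF = 0x45BB.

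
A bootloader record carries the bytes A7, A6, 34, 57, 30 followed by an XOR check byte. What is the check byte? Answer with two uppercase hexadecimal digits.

XOR the bytes together:
  start with 0xA7
  0xA7 ⊕ 0xA6 = 0x01
  0x01 ⊕ 0x34 = 0x35
  0x35 ⊕ 0x57 = 0x62
  0x62 ⊕ 0x30 = 0x52

52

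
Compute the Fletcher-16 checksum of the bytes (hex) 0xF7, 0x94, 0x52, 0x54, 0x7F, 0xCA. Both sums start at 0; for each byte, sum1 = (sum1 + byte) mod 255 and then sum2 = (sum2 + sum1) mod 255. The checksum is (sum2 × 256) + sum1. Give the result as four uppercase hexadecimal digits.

Running sums (mod 255):
  after byte 0 (0xF7): sum1=247, sum2=247
  after byte 1 (0x94): sum1=140, sum2=132
  after byte 2 (0x52): sum1=222, sum2=99
  after byte 3 (0x54): sum1=51, sum2=150
  after byte 4 (0x7F): sum1=178, sum2=73
  after byte 5 (0xCA): sum1=125, sum2=198
Checksum = sum2·256 + sum1 = 198·256 + 125 = 50813 = 0xC67D.

C67D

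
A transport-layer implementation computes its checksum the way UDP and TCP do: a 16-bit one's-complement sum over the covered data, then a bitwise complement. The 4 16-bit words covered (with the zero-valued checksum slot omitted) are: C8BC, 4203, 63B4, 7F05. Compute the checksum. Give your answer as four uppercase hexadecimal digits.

One's-complement addition (fold any carry out of bit 15 back into bit 0):
  0xC8BC + 0x4203 = 0x10ABF → wrap carry → 0x0AC0
  0x0AC0 + 0x63B4 = 0x06E74
  0x6E74 + 0x7F05 = 0x0ED79
One's-complement sum = 0xED79.
Checksum = ~0xED79 & 0xFFFF = 0x1286.

1286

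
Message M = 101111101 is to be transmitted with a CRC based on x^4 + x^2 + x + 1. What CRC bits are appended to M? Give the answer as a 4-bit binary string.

Append 4 zeros: 1011111010000. Divide by 10111 (XOR where the leading bit is 1):
  pos 0: 10111 XOR 10111 = 00000
  pos 5: 11010 XOR 10111 = 01101
  pos 6: 11010 XOR 10111 = 01101
  pos 7: 11010 XOR 10111 = 01101
  pos 8: 11010 XOR 10111 = 01101
Remainder (last 4 bits) = 1101. This is the CRC / FCS.

1101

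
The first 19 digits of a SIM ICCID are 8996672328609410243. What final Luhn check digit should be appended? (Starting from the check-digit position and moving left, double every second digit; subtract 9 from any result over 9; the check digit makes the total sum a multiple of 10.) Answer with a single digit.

Partial digits right→left: 3 4 2 0 1 4 9 0 6 8 2 3 2 7 6 6 9 9 8
Double every second digit counting from the check-digit position (so the 1st, 3rd, 5th, ... of the partial from the right).
  doubled (with −9 where >9): 6 4 2 9 3 4 4 3 9 7 → sum 51
  kept as-is: 4 0 4 0 8 3 7 6 9 → sum 41
Total = 51 + 41 = 92.
Check digit = (10 − (92 mod 10)) mod 10 = 8.

8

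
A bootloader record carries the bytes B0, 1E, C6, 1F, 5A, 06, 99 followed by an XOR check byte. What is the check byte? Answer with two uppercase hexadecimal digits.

XOR the bytes together:
  start with 0xB0
  0xB0 ⊕ 0x1E = 0xAE
  0xAE ⊕ 0xC6 = 0x68
  0x68 ⊕ 0x1F = 0x77
  0x77 ⊕ 0x5A = 0x2D
  0x2D ⊕ 0x06 = 0x2B
  0x2B ⊕ 0x99 = 0xB2

B2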